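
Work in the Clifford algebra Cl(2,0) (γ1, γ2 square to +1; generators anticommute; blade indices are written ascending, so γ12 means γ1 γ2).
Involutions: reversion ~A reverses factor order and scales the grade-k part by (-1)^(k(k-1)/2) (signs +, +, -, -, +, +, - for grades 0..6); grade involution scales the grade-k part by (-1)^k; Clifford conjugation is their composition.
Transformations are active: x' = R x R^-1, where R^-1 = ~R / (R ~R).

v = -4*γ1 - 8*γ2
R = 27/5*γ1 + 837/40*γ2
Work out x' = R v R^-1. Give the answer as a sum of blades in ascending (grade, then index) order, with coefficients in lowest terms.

~R = 27/5*γ1 + 837/40*γ2, and R ~R = 29889/64, so R^-1 = ~R / (29889/64).
R v = -189 + 81/2*γ12
Answer: -76/205*γ1 - 1832/205*γ2


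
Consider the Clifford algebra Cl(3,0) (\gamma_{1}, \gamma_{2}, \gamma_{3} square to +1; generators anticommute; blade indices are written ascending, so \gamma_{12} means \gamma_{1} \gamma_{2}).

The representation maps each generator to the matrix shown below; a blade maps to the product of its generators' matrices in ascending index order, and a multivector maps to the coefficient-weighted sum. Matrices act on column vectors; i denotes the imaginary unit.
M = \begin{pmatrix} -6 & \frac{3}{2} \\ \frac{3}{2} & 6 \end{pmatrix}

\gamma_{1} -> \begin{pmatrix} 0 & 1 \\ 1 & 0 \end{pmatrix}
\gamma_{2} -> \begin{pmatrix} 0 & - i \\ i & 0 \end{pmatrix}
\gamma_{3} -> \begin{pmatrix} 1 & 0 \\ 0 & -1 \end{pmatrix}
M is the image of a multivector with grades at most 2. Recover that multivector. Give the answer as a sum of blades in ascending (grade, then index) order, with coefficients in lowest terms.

Method: 1, rho(\gamma_{1}), rho(\gamma_{2}), rho(\gamma_{3}) form a trace-orthogonal basis of the 2x2 complex matrices (tr(X Y) = 2 if X = Y, else 0), so M = m0*1 + m1*rho(\gamma_{1}) + m2*rho(\gamma_{2}) + m3*rho(\gamma_{3}) with m0 = tr(M)/2 = 0, m1 = tr(M rho(\gamma_{1}))/2 = \frac{3}{2}, m2 = tr(M rho(\gamma_{2}))/2 = 0, m3 = tr(M rho(\gamma_{3}))/2 = -6.
Multiplying table entries, the bivector images are rho(\gamma_{12}) = i*rho(\gamma_{3}), rho(\gamma_{13}) = -i*rho(\gamma_{2}), rho(\gamma_{23}) = i*rho(\gamma_{1}); with real blade coefficients the real parts of m0..m3 are the coefficients of 1, \gamma_{1}, \gamma_{2}, \gamma_{3} and the imaginary parts give the bivectors (\gamma_{23}: Im m1, \gamma_{13}: -Im m2, \gamma_{12}: Im m3).
Answer: \frac{3}{2} \gamma_{1} - 6 \gamma_{3}


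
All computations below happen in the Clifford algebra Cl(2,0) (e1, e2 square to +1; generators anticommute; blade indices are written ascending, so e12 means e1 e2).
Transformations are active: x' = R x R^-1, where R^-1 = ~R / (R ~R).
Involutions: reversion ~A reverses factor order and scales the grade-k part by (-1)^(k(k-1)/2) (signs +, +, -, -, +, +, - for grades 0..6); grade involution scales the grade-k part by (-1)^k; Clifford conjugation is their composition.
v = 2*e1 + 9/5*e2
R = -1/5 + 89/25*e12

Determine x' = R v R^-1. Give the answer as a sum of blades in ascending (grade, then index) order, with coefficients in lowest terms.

~R = -1/5 - 89/25*e12, and R ~R = 7946/625, so R^-1 = ~R / (7946/625).
R v = 751/125*e1 - 187/25*e2
Answer: -8697/3973*e1 - 31082/19865*e2


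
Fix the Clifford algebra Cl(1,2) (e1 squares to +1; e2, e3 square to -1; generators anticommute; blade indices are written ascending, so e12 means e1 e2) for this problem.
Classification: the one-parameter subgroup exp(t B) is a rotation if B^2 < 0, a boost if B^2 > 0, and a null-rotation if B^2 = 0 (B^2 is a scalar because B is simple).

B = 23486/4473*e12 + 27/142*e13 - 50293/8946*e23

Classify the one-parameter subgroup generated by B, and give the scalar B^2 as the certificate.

B^2 term by term: the squares give (23486/4473)^2*(e12)^2 + (27/142)^2*(e13)^2 + (-50293/8946)^2*(e23)^2 = 551592196/20007729*(+1) + 729/20164*(+1) + 2529385849/80030916*(-1) = -4 (each basis 2-blade squares to minus the product of its generators' squares); cross terms between blades sharing an index anticommute and cancel. So B^2 = -4.
Answer: rotation, certificate B^2 = -4. The class reads off the invariant scalar -4 directly.


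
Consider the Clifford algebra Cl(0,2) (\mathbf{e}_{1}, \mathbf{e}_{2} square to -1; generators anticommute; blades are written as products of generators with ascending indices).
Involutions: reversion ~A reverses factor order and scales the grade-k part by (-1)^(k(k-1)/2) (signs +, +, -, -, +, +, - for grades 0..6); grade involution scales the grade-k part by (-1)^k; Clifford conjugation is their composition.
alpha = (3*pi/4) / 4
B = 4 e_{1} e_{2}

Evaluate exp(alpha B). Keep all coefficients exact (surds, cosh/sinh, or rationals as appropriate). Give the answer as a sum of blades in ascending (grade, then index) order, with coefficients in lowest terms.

B^2 = (4)^2*(e_{1} e_{2})^2 = 16*(-1) = -16 (a basis 2-blade squares to minus the product of its generators' squares).
B^2 = -16 — the series telescopes trigonometrically here: l = 4, alpha*l = \frac{3 \pi}{4}, so exp(alpha B) = cos(\frac{3 \pi}{4}) + (sin(\frac{3 \pi}{4})/4)*B = - \frac{\sqrt{2}}{2} + (\frac{\sqrt{2}}{8})*B.
Answer: - \frac{\sqrt{2}}{2} + \frac{\sqrt{2}}{2} e_{1} e_{2}


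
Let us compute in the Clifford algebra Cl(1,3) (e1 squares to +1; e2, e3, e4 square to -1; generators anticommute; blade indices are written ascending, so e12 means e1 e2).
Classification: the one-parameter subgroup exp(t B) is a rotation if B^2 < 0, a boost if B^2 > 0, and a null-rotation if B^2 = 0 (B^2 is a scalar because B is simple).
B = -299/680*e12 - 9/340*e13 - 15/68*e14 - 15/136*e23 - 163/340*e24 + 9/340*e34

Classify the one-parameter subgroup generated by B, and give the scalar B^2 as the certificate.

B^2 term by term: the squares give (-299/680)^2*(e12)^2 + (-9/340)^2*(e13)^2 + (-15/68)^2*(e14)^2 + (-15/136)^2*(e23)^2 + (-163/340)^2*(e24)^2 + (9/340)^2*(e34)^2 = 89401/462400*(+1) + 81/115600*(+1) + 225/4624*(+1) + 225/18496*(-1) + 26569/115600*(-1) + 81/115600*(-1) = 0 (each basis 2-blade squares to minus the product of its generators' squares); cross terms between blades sharing an index anticommute and cancel; the commuting (index-disjoint) pairs give grade-4 terms 2*c*c'*(blade product), which cancel blade by blade — e1234: -2691/115600 - 1467/57800 + 225/4624 = 0 — confirming B is simple. So B^2 = 0.
Answer: null-rotation, certificate B^2 = 0. The invariant at work: B^2 = 0 is unchanged by conjugation, hence its sign classifies the subgroup whatever basis B is written in.


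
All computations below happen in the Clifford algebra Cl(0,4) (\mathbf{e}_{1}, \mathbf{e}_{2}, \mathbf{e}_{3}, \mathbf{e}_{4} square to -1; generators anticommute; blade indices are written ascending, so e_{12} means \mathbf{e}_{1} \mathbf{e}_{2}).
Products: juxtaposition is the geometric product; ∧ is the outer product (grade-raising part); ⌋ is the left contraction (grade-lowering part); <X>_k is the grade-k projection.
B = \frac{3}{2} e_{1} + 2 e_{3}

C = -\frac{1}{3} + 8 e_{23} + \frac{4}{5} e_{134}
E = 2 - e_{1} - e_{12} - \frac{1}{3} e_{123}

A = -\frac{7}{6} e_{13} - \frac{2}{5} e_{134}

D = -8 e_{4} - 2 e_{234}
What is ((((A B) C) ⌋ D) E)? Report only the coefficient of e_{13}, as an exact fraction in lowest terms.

step 1: \frac{7}{3} e_{1} - \frac{7}{4} e_{3} - \frac{4}{5} e_{14} + \frac{3}{5} e_{34}
step 2: -\frac{283}{225} e_{1} - 14 e_{2} - \frac{17}{300} e_{3} - \frac{17}{15} e_{14} + \frac{24}{5} e_{24} - \frac{31}{15} e_{34} + \frac{56}{3} e_{123} - \frac{32}{5} e_{1234}
step 3: -\frac{62}{15} e_{2} - \frac{48}{5} e_{3} + \frac{17}{150} e_{24} - 28 e_{34}
step 4: \frac{62}{15} e_{1} - \frac{124}{15} e_{2} - \frac{96}{5} e_{3} - \frac{22}{3} e_{12} - \frac{74}{9} e_{13} - \frac{17}{150} e_{14} + \frac{17}{75} e_{24} - 56 e_{34} + \frac{48}{5} e_{123} + \frac{461}{50} e_{124} + \frac{12617}{450} e_{134} + 28 e_{1234}
Answer: -\frac{74}{9}


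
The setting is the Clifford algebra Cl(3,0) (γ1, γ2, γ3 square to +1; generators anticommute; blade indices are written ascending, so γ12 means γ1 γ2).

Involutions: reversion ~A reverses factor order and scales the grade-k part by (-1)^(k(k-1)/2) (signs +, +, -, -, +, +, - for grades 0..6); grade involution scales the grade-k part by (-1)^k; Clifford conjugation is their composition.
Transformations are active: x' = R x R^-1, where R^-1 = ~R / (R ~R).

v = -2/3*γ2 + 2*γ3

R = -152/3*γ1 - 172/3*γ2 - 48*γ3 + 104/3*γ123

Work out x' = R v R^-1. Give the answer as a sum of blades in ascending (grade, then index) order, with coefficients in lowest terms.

~R = -152/3*γ1 - 172/3*γ2 - 48*γ3 - 104/3*γ123, and R ~R = 9360, so R^-1 = ~R / (9360).
R v = -520/9 + 928/9*γ12 - 704/9*γ13 - 440/3*γ23
Answer: -112/243*γ1 + 2374/1215*γ2 - 782/1215*γ3


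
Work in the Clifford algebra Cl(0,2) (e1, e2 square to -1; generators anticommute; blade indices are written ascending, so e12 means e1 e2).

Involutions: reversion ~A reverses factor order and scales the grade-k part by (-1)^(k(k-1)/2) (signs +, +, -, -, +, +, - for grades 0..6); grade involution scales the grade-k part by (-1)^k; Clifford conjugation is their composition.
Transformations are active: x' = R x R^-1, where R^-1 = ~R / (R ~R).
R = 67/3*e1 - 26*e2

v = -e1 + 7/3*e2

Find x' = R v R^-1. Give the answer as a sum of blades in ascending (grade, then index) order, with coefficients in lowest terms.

~R = 67/3*e1 - 26*e2, and R ~R = -10573/9, so R^-1 = ~R / (-10573/9).
R v = 83 + 235/9*e12
Answer: -22793/10573*e1 + 42521/31719*e2


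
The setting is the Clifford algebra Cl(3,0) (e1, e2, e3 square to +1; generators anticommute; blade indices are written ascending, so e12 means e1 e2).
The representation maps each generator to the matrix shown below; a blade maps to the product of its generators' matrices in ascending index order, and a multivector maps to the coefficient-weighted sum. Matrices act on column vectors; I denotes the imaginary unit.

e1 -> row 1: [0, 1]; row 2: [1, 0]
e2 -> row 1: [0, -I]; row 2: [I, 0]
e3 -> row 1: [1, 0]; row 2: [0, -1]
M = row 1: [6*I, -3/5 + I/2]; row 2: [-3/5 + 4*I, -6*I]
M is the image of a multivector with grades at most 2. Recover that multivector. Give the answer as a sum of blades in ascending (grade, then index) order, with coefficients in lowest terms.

Method: 1, rho(e1), rho(e2), rho(e3) form a trace-orthogonal basis of the 2x2 complex matrices (tr(X Y) = 2 if X = Y, else 0), so M = m0*1 + m1*rho(e1) + m2*rho(e2) + m3*rho(e3) with m0 = tr(M)/2 = 0, m1 = tr(M rho(e1))/2 = -3/5 + 9*I/4, m2 = tr(M rho(e2))/2 = 7/4, m3 = tr(M rho(e3))/2 = 6*I.
Multiplying table entries, the bivector images are rho(e12) = I*rho(e3), rho(e13) = -I*rho(e2), rho(e23) = I*rho(e1); with real blade coefficients the real parts of m0..m3 are the coefficients of 1, e1, e2, e3 and the imaginary parts give the bivectors (e23: Im m1, e13: -Im m2, e12: Im m3).
Answer: -3/5*e1 + 7/4*e2 + 6*e12 + 9/4*e23


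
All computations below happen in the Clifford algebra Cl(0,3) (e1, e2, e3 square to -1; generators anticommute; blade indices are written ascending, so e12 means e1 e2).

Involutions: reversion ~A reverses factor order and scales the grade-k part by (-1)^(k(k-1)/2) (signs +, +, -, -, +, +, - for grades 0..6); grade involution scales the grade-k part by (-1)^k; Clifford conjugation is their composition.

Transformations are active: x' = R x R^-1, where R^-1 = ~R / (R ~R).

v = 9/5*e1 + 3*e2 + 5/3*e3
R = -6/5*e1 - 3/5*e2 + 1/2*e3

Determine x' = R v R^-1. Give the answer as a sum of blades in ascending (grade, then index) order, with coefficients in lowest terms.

~R = -6/5*e1 - 3/5*e2 + 1/2*e3, and R ~R = -41/20, so R^-1 = ~R / (-41/20).
R v = 469/150 - 63/25*e12 - 29/10*e13 - 5/2*e23
Answer: 1907/1025*e1 - 1199/1025*e2 - 1963/615*e3


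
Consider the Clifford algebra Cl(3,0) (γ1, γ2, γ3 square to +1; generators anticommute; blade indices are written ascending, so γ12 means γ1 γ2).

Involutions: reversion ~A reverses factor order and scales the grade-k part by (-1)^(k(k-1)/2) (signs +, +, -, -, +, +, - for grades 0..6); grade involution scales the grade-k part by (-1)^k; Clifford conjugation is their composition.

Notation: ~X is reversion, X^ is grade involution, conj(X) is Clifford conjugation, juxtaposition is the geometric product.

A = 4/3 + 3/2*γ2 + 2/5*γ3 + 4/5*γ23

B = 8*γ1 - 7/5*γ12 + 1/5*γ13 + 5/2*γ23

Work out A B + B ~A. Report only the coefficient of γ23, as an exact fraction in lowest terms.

first term: -2 + 1903/150*γ1 - γ2 + 15/4*γ3 - 1028/75*γ12 - 136/75*γ13 + 10/3*γ23 + 277/50*γ123
second term: 2 + 1297/150*γ1 + γ2 - 15/4*γ3 + 772/75*γ12 + 344/75*γ13 + 10/3*γ23 - 363/50*γ123
Answer: 20/3


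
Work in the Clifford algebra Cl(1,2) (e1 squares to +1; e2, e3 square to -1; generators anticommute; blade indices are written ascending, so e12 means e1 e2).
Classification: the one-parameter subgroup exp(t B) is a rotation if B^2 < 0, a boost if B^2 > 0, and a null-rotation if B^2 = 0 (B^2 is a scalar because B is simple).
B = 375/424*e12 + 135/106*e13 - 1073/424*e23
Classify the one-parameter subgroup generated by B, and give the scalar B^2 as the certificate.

B^2 term by term: the squares give (375/424)^2*(e12)^2 + (135/106)^2*(e13)^2 + (-1073/424)^2*(e23)^2 = 140625/179776*(+1) + 18225/11236*(+1) + 1151329/179776*(-1) = -4 (each basis 2-blade squares to minus the product of its generators' squares); cross terms between blades sharing an index anticommute and cancel. So B^2 = -4.
Answer: rotation, certificate B^2 = -4. The class reads off the invariant scalar -4 directly.


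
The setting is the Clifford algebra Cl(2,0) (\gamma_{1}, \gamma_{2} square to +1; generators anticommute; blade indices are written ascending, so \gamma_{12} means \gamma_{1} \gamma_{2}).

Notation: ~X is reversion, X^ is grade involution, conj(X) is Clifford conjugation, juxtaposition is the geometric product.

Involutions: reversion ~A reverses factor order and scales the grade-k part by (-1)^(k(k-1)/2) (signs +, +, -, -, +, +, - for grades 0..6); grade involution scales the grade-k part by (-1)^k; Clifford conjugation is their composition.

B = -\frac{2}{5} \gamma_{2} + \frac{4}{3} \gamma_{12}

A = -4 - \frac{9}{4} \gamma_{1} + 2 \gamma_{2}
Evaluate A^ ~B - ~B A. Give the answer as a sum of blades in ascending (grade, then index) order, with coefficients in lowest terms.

first term: \frac{4}{5} - \frac{8}{3} \gamma_{1} - \frac{7}{5} \gamma_{2} + \frac{133}{30} \gamma_{12}
second term: -\frac{4}{5} - \frac{8}{3} \gamma_{1} - \frac{7}{5} \gamma_{2} + \frac{133}{30} \gamma_{12}
Answer: \frac{8}{5}


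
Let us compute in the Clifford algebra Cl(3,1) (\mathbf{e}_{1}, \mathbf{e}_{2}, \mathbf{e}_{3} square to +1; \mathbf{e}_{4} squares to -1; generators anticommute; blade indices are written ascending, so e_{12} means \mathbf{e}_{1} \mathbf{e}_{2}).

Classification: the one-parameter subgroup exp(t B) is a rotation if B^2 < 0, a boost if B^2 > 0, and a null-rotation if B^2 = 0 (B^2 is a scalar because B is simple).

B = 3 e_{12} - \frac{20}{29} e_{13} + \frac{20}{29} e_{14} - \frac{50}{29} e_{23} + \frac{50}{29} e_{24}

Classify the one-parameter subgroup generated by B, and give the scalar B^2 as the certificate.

B^2 term by term: the squares give (3)^2*(e_{12})^2 + (-\frac{20}{29})^2*(e_{13})^2 + (\frac{20}{29})^2*(e_{14})^2 + (-\frac{50}{29})^2*(e_{23})^2 + (\frac{50}{29})^2*(e_{24})^2 = 9*(-1) + \frac{400}{841}*(-1) + \frac{400}{841}*(+1) + \frac{2500}{841}*(-1) + \frac{2500}{841}*(+1) = -9 (each basis 2-blade squares to minus the product of its generators' squares); cross terms between blades sharing an index anticommute and cancel; the commuting (index-disjoint) pairs give grade-4 terms 2*c*c'*(blade product), which cancel blade by blade — e_{1234}: \frac{2000}{841} - \frac{2000}{841} = 0 — confirming B is simple. So B^2 = -9.
Answer: rotation, certificate B^2 = -9. Certificate logic: -9 is a conjugation-invariant scalar, so its sign fixes rotation versus boost versus null-rotation outright.


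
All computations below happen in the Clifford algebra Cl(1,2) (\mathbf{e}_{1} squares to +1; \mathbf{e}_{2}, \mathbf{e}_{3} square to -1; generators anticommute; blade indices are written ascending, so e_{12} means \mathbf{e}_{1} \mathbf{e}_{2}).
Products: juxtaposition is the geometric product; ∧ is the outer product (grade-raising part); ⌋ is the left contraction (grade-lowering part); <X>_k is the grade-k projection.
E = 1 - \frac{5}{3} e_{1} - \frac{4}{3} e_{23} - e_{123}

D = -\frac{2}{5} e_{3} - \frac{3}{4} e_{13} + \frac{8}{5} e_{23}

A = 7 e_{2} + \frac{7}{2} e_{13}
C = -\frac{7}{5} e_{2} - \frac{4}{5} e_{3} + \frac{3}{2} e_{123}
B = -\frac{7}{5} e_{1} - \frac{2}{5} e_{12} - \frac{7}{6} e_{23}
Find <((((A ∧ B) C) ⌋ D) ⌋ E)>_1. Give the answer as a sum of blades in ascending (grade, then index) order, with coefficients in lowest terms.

step 1: \frac{49}{5} e_{12}
step 2: \frac{343}{25} e_{1} + \frac{147}{10} e_{3} - \frac{196}{25} e_{123}
step 3: \frac{147}{25} - \frac{441}{40} e_{1} + \frac{588}{25} e_{2} - \frac{1029}{100} e_{3}
step 4: \frac{4851}{200} - \frac{49}{5} e_{1} + \frac{343}{25} e_{2} + \frac{784}{25} e_{3} - \frac{1029}{100} e_{12} - \frac{588}{25} e_{13} + \frac{637}{200} e_{23} - \frac{147}{25} e_{123}
step 5: -\frac{49}{5} e_{1} + \frac{343}{25} e_{2} + \frac{784}{25} e_{3}
Answer: -\frac{49}{5} e_{1} + \frac{343}{25} e_{2} + \frac{784}{25} e_{3}


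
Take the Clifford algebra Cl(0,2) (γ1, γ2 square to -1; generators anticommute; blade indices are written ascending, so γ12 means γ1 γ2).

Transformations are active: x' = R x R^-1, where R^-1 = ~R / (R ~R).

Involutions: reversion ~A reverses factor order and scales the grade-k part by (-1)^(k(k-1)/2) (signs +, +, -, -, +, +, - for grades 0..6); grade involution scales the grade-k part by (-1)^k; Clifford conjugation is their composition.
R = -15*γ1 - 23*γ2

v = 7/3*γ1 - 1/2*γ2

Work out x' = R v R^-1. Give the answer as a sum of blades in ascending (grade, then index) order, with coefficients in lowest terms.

~R = -15*γ1 - 23*γ2, and R ~R = -754, so R^-1 = ~R / (-754).
R v = 47/2 + 367/6*γ12
Answer: -3163/2262*γ1 + 729/377*γ2


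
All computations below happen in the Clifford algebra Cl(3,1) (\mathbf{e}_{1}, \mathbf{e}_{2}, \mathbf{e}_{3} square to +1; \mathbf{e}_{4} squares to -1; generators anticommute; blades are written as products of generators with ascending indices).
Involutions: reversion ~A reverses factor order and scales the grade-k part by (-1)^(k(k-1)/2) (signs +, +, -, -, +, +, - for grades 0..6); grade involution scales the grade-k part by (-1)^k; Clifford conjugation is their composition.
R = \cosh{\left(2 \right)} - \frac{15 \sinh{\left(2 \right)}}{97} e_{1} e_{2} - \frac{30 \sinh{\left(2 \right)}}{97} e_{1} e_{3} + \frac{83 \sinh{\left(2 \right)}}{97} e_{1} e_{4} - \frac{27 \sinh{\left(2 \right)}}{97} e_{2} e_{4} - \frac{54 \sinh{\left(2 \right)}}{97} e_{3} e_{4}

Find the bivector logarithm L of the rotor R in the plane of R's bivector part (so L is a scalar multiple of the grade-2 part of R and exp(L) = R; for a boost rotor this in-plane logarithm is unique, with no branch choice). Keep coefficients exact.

The scalar part of R is \cosh{\left(2 \right)}, giving the rapidity magnitude (cosh is even); the bivector part supplies orientation, its quotient by sinh of the rapidity is the plane, and L = rapidity * plane — unique in that plane, since flipping both signs leaves L unchanged.
Concretely: cosh(rapidity) = \cosh{\left(2 \right)} gives rapidity = ±2, and since rapidity/sinh(rapidity) is even the sign is immaterial: L = (rapidity/sinh(rapidity)) * <R>_2 = (\frac{2}{\sinh{\left(2 \right)}}) * <R>_2.
Answer: - \frac{30}{97} e_{1} e_{2} - \frac{60}{97} e_{1} e_{3} + \frac{166}{97} e_{1} e_{4} - \frac{54}{97} e_{2} e_{4} - \frac{108}{97} e_{3} e_{4}


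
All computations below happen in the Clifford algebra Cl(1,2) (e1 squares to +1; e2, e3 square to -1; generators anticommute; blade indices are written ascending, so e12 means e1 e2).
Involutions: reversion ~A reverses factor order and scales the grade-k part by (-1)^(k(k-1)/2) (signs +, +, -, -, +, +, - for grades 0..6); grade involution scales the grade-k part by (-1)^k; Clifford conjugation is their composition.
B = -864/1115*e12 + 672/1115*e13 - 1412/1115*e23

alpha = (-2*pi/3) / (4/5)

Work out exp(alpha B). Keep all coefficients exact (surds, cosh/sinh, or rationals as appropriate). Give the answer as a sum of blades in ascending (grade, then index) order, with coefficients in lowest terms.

B^2 term by term: the squares give (-864/1115)^2*(e12)^2 + (672/1115)^2*(e13)^2 + (-1412/1115)^2*(e23)^2 = 746496/1243225*(+1) + 451584/1243225*(+1) + 1993744/1243225*(-1) = -16/25 (each basis 2-blade squares to minus the product of its generators' squares); cross terms between blades sharing an index anticommute and cancel. So B^2 = -16/25.
B^2 = -16/25 — a negative square means the series sums to a rotation: l = 4/5, alpha*l = -2*pi/3, so exp(alpha B) = cos(-2*pi/3) + (sin(-2*pi/3)/(4/5))*B = -1/2 + (-5*sqrt(3)/8)*B.
Answer: -1/2 + 108*sqrt(3)/223*e12 - 84*sqrt(3)/223*e13 + 353*sqrt(3)/446*e23


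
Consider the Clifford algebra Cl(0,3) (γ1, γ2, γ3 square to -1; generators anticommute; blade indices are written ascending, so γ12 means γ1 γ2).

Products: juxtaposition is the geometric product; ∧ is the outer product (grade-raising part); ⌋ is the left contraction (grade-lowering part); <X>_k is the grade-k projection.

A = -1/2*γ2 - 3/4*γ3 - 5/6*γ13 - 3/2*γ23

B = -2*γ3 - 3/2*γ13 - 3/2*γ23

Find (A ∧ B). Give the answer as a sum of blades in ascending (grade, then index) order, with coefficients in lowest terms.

step 1: γ23 - 3/4*γ123
Answer: γ23 - 3/4*γ123


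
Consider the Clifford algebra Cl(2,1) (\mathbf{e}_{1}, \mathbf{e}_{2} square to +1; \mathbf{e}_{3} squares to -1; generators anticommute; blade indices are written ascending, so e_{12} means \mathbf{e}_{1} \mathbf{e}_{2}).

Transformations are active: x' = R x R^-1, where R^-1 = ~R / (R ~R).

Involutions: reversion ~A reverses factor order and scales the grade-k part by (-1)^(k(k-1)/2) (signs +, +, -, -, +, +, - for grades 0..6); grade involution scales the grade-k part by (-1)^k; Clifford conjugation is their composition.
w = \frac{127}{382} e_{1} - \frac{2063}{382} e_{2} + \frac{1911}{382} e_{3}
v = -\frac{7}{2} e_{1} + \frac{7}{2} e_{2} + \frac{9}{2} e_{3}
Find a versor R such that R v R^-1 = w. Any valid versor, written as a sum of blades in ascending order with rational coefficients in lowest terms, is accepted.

Equal squares first: v^2 = w^2 = \frac{17}{4}. Then v + w = -\frac{605}{191} e_{1} - \frac{363}{191} e_{2} + \frac{1815}{191} e_{3} is a versor taking v to w, provided it is invertible.
Answer: -\frac{605}{191} e_{1} - \frac{363}{191} e_{2} + \frac{1815}{191} e_{3}


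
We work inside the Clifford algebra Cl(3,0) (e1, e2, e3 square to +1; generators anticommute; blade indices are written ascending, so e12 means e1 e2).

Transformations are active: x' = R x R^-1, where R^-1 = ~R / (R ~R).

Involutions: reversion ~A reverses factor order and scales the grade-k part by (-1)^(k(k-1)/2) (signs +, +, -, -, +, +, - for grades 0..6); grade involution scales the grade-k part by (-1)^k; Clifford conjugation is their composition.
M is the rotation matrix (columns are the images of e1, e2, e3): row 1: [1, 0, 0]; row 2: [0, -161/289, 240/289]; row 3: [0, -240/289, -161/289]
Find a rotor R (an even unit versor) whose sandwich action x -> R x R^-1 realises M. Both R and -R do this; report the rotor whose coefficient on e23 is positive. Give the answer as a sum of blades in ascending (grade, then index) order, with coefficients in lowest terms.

Method: write R = a + b12*e12 + b13*e13 + b23*e23 with a^2 + b12^2 + b13^2 + b23^2 = 1 (so R^-1 = ~R). Expanding the columns R e_j ~R gives tr M = 4a^2 - 1 and, from the antisymmetric part, M21 - M12 = -4a*b12, M13 - M31 = 4a*b13, M32 - M23 = -4a*b23.
Here tr M = -33/289, so a^2 = (1 + tr M)/4 = 64/289 and a = ±8/17. Taking a = 8/17: M21 - M12 = 0, M13 - M31 = 0, M32 - M23 = -480/289, giving b12 = 0, b13 = 0, b23 = 15/17, i.e. R = 8/17 + 15/17*e23.
Its e23 coefficient is already positive.
Answer: 8/17 + 15/17*e23. Key observation: the double cover Spin(3) -> SO(3) sends R and -R to the same matrix (trace -33/289 here), so the stated sign of the e23 coefficient is what selects one sheet.


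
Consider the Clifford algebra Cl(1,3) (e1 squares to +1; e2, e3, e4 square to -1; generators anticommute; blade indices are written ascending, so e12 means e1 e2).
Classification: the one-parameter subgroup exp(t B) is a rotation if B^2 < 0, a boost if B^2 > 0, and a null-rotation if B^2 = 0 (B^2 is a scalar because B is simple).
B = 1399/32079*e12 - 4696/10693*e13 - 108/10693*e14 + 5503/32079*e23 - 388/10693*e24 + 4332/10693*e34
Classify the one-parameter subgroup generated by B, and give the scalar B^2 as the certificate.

B^2 term by term: the squares give (1399/32079)^2*(e12)^2 + (-4696/10693)^2*(e13)^2 + (-108/10693)^2*(e14)^2 + (5503/32079)^2*(e23)^2 + (-388/10693)^2*(e24)^2 + (4332/10693)^2*(e34)^2 = 1957201/1029062241*(+1) + 22052416/114340249*(+1) + 11664/114340249*(+1) + 30283009/1029062241*(-1) + 150544/114340249*(-1) + 18766224/114340249*(-1) = 0 (each basis 2-blade squares to minus the product of its generators' squares); cross terms between blades sharing an index anticommute and cancel; the commuting (index-disjoint) pairs give grade-4 terms 2*c*c'*(blade product), which cancel blade by blade — e1234: 4040312/114340249 - 3644096/114340249 - 396216/114340249 = 0 — confirming B is simple. So B^2 = 0.
Answer: null-rotation, certificate B^2 = 0. Why this suffices: the scalar 0 survives any versor conjugation, so its sign alone determines the class however B is presented.


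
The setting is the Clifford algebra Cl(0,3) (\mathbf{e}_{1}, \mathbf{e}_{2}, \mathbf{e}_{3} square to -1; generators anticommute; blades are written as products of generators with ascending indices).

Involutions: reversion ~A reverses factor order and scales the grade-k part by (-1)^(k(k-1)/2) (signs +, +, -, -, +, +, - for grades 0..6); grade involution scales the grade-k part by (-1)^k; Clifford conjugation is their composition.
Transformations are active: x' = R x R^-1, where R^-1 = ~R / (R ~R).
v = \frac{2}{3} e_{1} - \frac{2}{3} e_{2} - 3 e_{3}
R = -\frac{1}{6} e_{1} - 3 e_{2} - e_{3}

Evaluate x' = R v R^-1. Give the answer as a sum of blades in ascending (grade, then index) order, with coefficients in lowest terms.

~R = -\frac{1}{6} e_{1} - 3 e_{2} - e_{3}, and R ~R = -\frac{361}{36}, so R^-1 = ~R / (-\frac{361}{36}).
R v = -\frac{44}{9} + \frac{19}{9} e_{1} e_{2} + \frac{7}{6} e_{1} e_{3} + \frac{25}{3} e_{2} e_{3}
Answer: -\frac{898}{1083} e_{1} - \frac{2446}{1083} e_{2} + \frac{731}{361} e_{3}


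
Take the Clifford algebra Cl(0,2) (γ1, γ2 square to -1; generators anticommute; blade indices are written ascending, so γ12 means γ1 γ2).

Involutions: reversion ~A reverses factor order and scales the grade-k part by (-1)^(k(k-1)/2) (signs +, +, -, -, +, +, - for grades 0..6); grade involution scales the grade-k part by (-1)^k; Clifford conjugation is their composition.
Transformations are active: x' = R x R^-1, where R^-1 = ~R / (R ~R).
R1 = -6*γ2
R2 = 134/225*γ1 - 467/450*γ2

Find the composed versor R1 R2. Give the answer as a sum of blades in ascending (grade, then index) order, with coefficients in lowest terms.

Distribute over the terms of R1 (each basis-blade product reordered to ascending indices, repeated generators contracted through their squares):
(-6*γ2) R2 = -467/75 + 268/75*γ12
Answer: -467/75 + 268/75*γ12


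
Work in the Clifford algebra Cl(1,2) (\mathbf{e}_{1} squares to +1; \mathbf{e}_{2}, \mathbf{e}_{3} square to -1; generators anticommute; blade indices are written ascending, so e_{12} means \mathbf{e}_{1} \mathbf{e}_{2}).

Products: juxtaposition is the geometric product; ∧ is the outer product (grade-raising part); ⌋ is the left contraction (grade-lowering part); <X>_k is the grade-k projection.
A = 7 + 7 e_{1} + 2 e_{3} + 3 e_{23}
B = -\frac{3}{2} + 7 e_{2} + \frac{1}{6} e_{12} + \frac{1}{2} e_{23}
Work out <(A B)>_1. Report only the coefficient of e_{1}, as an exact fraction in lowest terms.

step 1: -12 - \frac{21}{2} e_{1} + \frac{307}{6} e_{2} + 18 e_{3} + \frac{301}{6} e_{12} + \frac{1}{2} e_{13} - 15 e_{23} + \frac{23}{6} e_{123}
step 2: -\frac{21}{2} e_{1} + \frac{307}{6} e_{2} + 18 e_{3}
Answer: -\frac{21}{2}


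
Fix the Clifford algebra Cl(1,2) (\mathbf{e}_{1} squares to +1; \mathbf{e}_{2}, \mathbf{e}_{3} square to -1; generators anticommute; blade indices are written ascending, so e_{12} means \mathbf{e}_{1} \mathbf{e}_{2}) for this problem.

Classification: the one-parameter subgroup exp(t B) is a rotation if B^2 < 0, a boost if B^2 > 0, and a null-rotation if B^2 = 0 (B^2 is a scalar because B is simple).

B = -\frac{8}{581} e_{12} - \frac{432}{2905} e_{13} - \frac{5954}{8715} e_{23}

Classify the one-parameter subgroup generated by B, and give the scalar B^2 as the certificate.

B^2 term by term: the squares give (-\frac{8}{581})^2*(e_{12})^2 + (-\frac{432}{2905})^2*(e_{13})^2 + (-\frac{5954}{8715})^2*(e_{23})^2 = \frac{64}{337561}*(+1) + \frac{186624}{8439025}*(+1) + \frac{35450116}{75951225}*(-1) = -\frac{4}{9} (each basis 2-blade squares to minus the product of its generators' squares); cross terms between blades sharing an index anticommute and cancel. So B^2 = -\frac{4}{9}.
Answer: rotation, certificate B^2 = -\frac{4}{9}. The invariant at work: B^2 = -\frac{4}{9} is unchanged by conjugation, hence its sign classifies the subgroup whatever basis B is written in.


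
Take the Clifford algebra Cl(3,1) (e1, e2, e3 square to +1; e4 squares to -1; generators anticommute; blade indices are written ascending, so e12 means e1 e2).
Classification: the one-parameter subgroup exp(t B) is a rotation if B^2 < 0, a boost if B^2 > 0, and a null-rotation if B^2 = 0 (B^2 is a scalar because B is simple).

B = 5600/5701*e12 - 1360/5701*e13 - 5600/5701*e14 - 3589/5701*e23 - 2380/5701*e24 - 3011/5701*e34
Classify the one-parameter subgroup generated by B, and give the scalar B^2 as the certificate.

B^2 term by term: the squares give (5600/5701)^2*(e12)^2 + (-1360/5701)^2*(e13)^2 + (-5600/5701)^2*(e14)^2 + (-3589/5701)^2*(e23)^2 + (-2380/5701)^2*(e24)^2 + (-3011/5701)^2*(e34)^2 = 31360000/32501401*(-1) + 1849600/32501401*(-1) + 31360000/32501401*(+1) + 12880921/32501401*(-1) + 5664400/32501401*(+1) + 9066121/32501401*(+1) = 0 (each basis 2-blade squares to minus the product of its generators' squares); cross terms between blades sharing an index anticommute and cancel; the commuting (index-disjoint) pairs give grade-4 terms 2*c*c'*(blade product), which cancel blade by blade — e1234: -33723200/32501401 - 6473600/32501401 + 40196800/32501401 = 0 — confirming B is simple. So B^2 = 0.
Answer: null-rotation, certificate B^2 = 0. B^2 = 0 is basis-independent, so its sign is the whole story.


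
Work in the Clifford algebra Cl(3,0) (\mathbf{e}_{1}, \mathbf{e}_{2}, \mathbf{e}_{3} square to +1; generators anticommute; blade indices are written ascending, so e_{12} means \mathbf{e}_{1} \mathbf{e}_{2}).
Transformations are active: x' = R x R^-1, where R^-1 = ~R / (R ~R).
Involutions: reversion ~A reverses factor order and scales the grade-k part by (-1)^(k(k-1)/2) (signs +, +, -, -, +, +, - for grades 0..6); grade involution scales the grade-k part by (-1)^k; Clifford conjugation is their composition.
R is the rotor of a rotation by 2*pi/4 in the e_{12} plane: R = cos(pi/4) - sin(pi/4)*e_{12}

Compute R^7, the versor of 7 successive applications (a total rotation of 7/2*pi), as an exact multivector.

Half-angle bookkeeping: 7 applications in e_{12} add up to rotor phase 7*pi/4 = \frac{7 \pi}{4}, so R^7 = cos(\frac{7 \pi}{4}) - sin(\frac{7 \pi}{4})*e_{12}.
cos(\frac{7 \pi}{4}) = \frac{\sqrt{2}}{2} and sin(\frac{7 \pi}{4}) = - \frac{\sqrt{2}}{2}, so R^7 = \frac{\sqrt{2}}{2} + \frac{\sqrt{2}}{2} e_{12}. The net rotation is 3/2*pi (after discarding 1 full turn, each of which contributes a factor -1 to the rotor); the rotor keeps the half-angle phase exactly.
Answer: \frac{\sqrt{2}}{2} + \frac{\sqrt{2}}{2} e_{12}


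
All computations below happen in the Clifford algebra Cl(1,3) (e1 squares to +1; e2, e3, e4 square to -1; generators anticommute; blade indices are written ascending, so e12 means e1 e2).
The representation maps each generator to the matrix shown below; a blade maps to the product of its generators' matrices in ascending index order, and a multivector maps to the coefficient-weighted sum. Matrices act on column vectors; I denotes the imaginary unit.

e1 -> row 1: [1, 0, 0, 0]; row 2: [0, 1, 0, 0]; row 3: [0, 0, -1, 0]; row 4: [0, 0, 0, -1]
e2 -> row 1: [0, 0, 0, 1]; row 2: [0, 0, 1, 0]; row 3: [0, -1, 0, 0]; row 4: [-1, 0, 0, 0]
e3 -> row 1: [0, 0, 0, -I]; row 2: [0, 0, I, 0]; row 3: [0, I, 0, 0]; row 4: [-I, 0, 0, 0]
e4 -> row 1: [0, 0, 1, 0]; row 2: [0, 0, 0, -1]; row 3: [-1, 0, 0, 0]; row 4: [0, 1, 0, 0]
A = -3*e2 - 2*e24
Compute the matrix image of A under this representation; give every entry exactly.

Bivector images (products of the table entries): rho(e24) = rho(e2)rho(e4) = row 1: [0, 1, 0, 0]; row 2: [-1, 0, 0, 0]; row 3: [0, 0, 0, 1]; row 4: [0, 0, -1, 0].
M = (-3)*rho(e2) + (-2)*rho(e24), summed entrywise:
Answer: row 1: [0, -2, 0, -3]; row 2: [2, 0, -3, 0]; row 3: [0, 3, 0, -2]; row 4: [3, 0, 2, 0]


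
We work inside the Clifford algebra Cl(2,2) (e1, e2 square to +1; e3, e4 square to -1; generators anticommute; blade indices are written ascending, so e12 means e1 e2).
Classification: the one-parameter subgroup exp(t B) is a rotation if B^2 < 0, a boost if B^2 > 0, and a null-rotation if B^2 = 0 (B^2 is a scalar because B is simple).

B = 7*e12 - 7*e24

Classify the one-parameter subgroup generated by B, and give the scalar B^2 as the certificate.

B^2 term by term: the squares give (7)^2*(e12)^2 + (-7)^2*(e24)^2 = 49*(-1) + 49*(+1) = 0 (each basis 2-blade squares to minus the product of its generators' squares); cross terms between blades sharing an index anticommute and cancel. So B^2 = 0.
Answer: null-rotation, certificate B^2 = 0. The class reads off the invariant scalar 0 directly.


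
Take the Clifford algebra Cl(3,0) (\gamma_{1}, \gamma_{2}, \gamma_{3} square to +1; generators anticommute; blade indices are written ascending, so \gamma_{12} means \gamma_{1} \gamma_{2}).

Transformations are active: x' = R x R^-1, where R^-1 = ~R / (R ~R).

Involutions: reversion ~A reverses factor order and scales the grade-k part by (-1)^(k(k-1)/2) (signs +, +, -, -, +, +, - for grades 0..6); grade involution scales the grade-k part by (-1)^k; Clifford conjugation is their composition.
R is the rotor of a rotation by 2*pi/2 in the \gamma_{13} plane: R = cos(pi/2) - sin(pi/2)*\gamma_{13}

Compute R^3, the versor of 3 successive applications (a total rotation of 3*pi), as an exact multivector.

Half-angle bookkeeping: 3 applications in \gamma_{13} add up to rotor phase 3*pi/2 = \frac{3 \pi}{2}, so R^3 = cos(\frac{3 \pi}{2}) - sin(\frac{3 \pi}{2})*\gamma_{13}.
cos(\frac{3 \pi}{2}) = 0 and sin(\frac{3 \pi}{2}) = -1, so R^3 = \gamma_{13}. The net rotation is 1*pi (after discarding 1 full turn, each of which contributes a factor -1 to the rotor); the rotor keeps the half-angle phase exactly.
Answer: \gamma_{13}


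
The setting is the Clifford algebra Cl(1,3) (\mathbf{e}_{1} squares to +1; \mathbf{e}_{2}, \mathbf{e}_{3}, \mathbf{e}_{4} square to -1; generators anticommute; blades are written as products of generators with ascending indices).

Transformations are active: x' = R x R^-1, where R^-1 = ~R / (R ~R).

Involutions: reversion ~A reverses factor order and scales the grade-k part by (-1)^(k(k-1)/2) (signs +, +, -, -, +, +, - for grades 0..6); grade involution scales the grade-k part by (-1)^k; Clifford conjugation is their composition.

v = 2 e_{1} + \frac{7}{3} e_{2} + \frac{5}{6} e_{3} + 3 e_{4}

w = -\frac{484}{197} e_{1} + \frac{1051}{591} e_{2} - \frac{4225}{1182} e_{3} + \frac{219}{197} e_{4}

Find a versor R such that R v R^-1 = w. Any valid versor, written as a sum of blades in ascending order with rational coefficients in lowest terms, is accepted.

Why this works: both vectors square to -\frac{401}{36}, so q(v) = q(w) and R = v + w = -\frac{90}{197} e_{1} + \frac{810}{197} e_{2} - \frac{540}{197} e_{3} + \frac{810}{197} e_{4} carries v to w — its own direction survives, the complement (v - w)/2 flips.
Answer: -\frac{90}{197} e_{1} + \frac{810}{197} e_{2} - \frac{540}{197} e_{3} + \frac{810}{197} e_{4}


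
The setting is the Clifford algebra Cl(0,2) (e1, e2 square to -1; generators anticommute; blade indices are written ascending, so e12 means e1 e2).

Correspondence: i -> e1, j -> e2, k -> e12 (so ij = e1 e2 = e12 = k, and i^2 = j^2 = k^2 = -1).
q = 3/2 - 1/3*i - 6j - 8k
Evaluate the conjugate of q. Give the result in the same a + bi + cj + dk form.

In blades: q = 3/2 - 1/3*e1 - 6*e2 - 8*e12.
Conjugation here is Clifford conjugation: the scalar is fixed and the grade-1 and grade-2 blades all flip sign, giving 3/2 + 1/3*e1 + 6*e2 + 8*e12; translating back:
Answer: 3/2 + 1/3*i + 6j + 8k


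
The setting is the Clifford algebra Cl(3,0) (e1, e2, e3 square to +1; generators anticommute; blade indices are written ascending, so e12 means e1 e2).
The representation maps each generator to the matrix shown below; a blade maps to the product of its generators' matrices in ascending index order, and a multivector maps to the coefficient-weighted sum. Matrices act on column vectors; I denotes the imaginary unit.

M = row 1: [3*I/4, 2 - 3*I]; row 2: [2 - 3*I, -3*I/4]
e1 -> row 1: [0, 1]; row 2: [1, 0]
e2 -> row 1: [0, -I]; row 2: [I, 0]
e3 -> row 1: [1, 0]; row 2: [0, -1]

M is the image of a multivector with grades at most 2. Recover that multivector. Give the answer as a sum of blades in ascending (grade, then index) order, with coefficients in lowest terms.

Method: 1, rho(e1), rho(e2), rho(e3) form a trace-orthogonal basis of the 2x2 complex matrices (tr(X Y) = 2 if X = Y, else 0), so M = m0*1 + m1*rho(e1) + m2*rho(e2) + m3*rho(e3) with m0 = tr(M)/2 = 0, m1 = tr(M rho(e1))/2 = 2 - 3*I, m2 = tr(M rho(e2))/2 = 0, m3 = tr(M rho(e3))/2 = 3*I/4.
Multiplying table entries, the bivector images are rho(e12) = I*rho(e3), rho(e13) = -I*rho(e2), rho(e23) = I*rho(e1); with real blade coefficients the real parts of m0..m3 are the coefficients of 1, e1, e2, e3 and the imaginary parts give the bivectors (e23: Im m1, e13: -Im m2, e12: Im m3).
Answer: 2*e1 + 3/4*e12 - 3*e23


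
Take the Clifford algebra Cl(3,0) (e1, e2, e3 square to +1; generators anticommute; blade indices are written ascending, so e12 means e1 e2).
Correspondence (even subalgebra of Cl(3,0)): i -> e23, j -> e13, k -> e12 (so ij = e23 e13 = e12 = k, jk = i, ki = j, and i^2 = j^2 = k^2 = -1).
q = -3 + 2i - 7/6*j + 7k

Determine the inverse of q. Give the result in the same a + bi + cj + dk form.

In blades: q = -3 + 7*e12 - 7/6*e13 + 2*e23.
With qbar = -3 - 7*e12 + 7/6*e13 - 2*e23 (scalar fixed, mapped units negated), q qbar = 2281/36 (the sum of squared coefficients), so q^-1 = qbar / (2281/36) = -108/2281 - 252/2281*e12 + 42/2281*e13 - 72/2281*e23; translating back:
Answer: -108/2281 - 72/2281*i + 42/2281*j - 252/2281*k


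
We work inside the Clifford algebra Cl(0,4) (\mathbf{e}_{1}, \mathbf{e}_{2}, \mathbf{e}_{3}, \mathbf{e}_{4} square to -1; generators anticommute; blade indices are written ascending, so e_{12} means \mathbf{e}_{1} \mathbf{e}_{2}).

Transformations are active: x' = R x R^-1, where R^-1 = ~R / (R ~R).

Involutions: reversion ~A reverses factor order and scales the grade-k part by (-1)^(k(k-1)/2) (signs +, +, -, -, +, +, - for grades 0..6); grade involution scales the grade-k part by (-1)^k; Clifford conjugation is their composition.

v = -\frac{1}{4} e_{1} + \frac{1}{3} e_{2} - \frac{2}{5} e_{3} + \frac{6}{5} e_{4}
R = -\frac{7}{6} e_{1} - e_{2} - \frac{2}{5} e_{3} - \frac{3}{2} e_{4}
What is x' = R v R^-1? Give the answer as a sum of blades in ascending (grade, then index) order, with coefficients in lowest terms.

~R = -\frac{7}{6} e_{1} - e_{2} - \frac{2}{5} e_{3} - \frac{3}{2} e_{4}, and R ~R = -\frac{2147}{450}, so R^-1 = ~R / (-\frac{2147}{450}).
R v = \frac{1009}{600} - \frac{23}{36} e_{12} + \frac{11}{30} e_{13} - \frac{71}{40} e_{14} + \frac{8}{15} e_{23} - \frac{7}{10} e_{24} - \frac{27}{25} e_{34}
Answer: \frac{4605}{4294} e_{1} + \frac{4787}{12882} e_{2} + \frac{7321}{10735} e_{3} - \frac{6123}{42940} e_{4}
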